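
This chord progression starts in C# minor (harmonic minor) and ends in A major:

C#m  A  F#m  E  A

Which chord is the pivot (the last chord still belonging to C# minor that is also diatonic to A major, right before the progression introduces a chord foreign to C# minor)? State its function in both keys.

F#m — iv in C# minor, vi in A major

Chords diatonic to C# minor: C#m, D#dim, Eaug, F#m, G#, A, B#dim.
Reading the progression, the first chord not in that set is E, so the modulation leaves C# minor there.
The chord immediately before E is F#m, which is diatonic to both keys: iv in C# minor and vi in A major.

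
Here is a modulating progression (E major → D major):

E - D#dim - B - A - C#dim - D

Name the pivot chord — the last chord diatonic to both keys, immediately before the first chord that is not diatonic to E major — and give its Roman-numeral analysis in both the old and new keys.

Chords diatonic to E major: E, F#m, G#m, A, B, C#m, D#dim.
Reading the progression, the first chord not in that set is C#dim, so the modulation leaves E major there.
The chord immediately before C#dim is A, which is diatonic to both keys: IV in E major and V in D major.

A — IV in E major, V in D major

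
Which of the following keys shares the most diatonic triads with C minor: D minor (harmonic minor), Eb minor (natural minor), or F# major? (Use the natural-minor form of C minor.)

Triads of C minor (natural minor): C minor (i), D diminished (ii°), Eb major (III), F minor (iv), G minor (v), Ab major (VI), Bb major (VII).
D minor (harmonic minor) shares 2: Gm, Bb.
Eb minor (natural minor) shares 0: none.
F# major shares 0: none.
The most common triads (2) are shared with D minor.

D minor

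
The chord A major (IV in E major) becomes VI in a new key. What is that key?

The numeral VI denotes a major triad on scale degree 6. With A on degree 6, the tonic of the new key is C#.
Degree 6 carries a major triad in minor keys, so the destination is C# minor.
Check: the diatonic triads of C# minor (natural minor) are C#m (i), D#dim (ii°), E (III), F#m (iv), G#m (v), A (VI), B (VII) — A major is indeed VI.

C# minor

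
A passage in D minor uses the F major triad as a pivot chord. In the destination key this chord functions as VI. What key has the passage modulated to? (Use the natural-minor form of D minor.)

The numeral VI denotes a major triad on scale degree 6. With F on degree 6, the tonic of the new key is A.
Degree 6 carries a major triad in minor keys, so the destination is A minor.
Check: the diatonic triads of A minor (natural minor) are Am (i), Bdim (ii°), C (III), Dm (iv), Em (v), F (VI), G (VII) — F major is indeed VI.

A minor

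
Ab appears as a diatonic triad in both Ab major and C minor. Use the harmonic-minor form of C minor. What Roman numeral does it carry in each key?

The scale of Ab major is Ab Bb C Db Eb F G; Ab is degree 1, and the triad built there (Ab-C-Eb) is major, so it is I.
The scale of C minor (harmonic minor) is C D Eb F G Ab B; Ab is degree 6, and the triad built there (Ab-C-Eb) is major, so it is VI.

I in Ab major; VI in C minor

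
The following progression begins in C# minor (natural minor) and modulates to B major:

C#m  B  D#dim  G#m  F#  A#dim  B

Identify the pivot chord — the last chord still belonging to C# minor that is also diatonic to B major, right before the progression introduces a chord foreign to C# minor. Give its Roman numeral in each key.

Chords diatonic to C# minor: C#m, D#dim, E, F#m, G#m, A, B.
Reading the progression, the first chord not in that set is F#, so the modulation leaves C# minor there.
The chord immediately before F# is G#m, which is diatonic to both keys: v in C# minor and vi in B major.

G#m — v in C# minor, vi in B major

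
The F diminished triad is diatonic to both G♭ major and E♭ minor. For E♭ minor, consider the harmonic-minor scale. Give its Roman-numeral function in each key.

The scale of G♭ major is G♭ A♭ B♭ C♭ D♭ E♭ F; F is degree 7, and the triad built there (F-A♭-C♭) is diminished, so it is vii°.
The scale of E♭ minor (harmonic minor) is E♭ F G♭ A♭ B♭ C♭ D; F is degree 2, and the triad built there (F-A♭-C♭) is diminished, so it is ii°.

vii° in G♭ major; ii° in E♭ minor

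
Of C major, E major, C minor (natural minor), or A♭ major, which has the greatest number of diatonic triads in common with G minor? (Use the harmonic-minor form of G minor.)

C minor

Triads of G minor (harmonic minor): G minor (i), A diminished (ii°), B♭ augmented (III+), C minor (iv), D major (V), E♭ major (VI), F♯ diminished (vii°).
C major shares 0: none.
E major shares 0: none.
C minor (natural minor) shares 3: Gm, Cm, E♭.
A♭ major shares 2: Cm, E♭.
The most common triads (3) are shared with C minor.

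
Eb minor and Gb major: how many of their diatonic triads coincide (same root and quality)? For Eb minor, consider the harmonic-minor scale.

Diatonic triads of Eb minor (harmonic minor): Ebm (i), Fdim (ii°), Gbaug (III+), Abm (iv), Bb (V), Cb (VI), Ddim (vii°).
Diatonic triads of Gb major: Gb (I), Abm (ii), Bbm (iii), Cb (IV), Db (V), Ebm (vi), Fdim (vii°).
Matching root and quality in both lists: Ebm, Fdim, Abm, Cb.
That gives 4 common triads.

4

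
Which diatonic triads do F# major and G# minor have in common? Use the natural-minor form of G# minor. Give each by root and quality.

Triads in F# major: F# major (I), G# minor (ii), A# minor (iii), B major (IV), C# major (V), D# minor (vi), E# diminished (vii°).
Triads in G# minor (natural minor): G# minor (i), A# diminished (ii°), B major (III), C# minor (iv), D# minor (v), E major (VI), F# major (VII).
Shared triads with their functions: F# major (I in F# major, VII in G# minor); G# minor (ii in F# major, i in G# minor); B major (IV in F# major, III in G# minor); D# minor (vi in F# major, v in G# minor).

F#, G#m, B, D#m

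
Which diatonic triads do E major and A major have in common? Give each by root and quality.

E, F#m, A, C#m

Triads in E major: E (I), F#m (ii), G#m (iii), A (IV), B (V), C#m (vi), D#dim (vii°).
Triads in A major: A (I), Bm (ii), C#m (iii), D (IV), E (V), F#m (vi), G#dim (vii°).
Shared triads with their functions: E (I in E major, V in A major); F#m (ii in E major, vi in A major); A (IV in E major, I in A major); C#m (vi in E major, iii in A major).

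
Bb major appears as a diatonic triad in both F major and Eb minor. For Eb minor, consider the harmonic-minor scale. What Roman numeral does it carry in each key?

IV in F major; V in Eb minor

The scale of F major is F G A Bb C D E; Bb is degree 4, and the triad built there (Bb-D-F) is major, so it is IV.
The scale of Eb minor (harmonic minor) is Eb F Gb Ab Bb Cb D; Bb is degree 5, and the triad built there (Bb-D-F) is major, so it is V.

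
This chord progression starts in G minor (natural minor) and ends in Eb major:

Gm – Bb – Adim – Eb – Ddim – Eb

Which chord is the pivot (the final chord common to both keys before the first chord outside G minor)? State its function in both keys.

Eb — VI in G minor, I in Eb major

Chords diatonic to G minor: Gm, Adim, Bb, Cm, Dm, Eb, F.
Reading the progression, the first chord not in that set is Ddim, so the modulation leaves G minor there.
The chord immediately before Ddim is Eb, which is diatonic to both keys: VI in G minor and I in Eb major.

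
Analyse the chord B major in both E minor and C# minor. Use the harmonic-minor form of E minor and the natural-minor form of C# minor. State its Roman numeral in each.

The scale of E minor (harmonic minor) is E F# G A B C D#; B is degree 5, and the triad built there (B-D#-F#) is major, so it is V.
The scale of C# minor (natural minor) is C# D# E F# G# A B; B is degree 7, and the triad built there (B-D#-F#) is major, so it is VII.

V in E minor; VII in C# minor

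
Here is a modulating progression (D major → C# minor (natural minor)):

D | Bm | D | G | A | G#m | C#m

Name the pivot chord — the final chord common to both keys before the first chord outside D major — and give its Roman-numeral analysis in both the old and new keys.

Chords diatonic to D major: D, Em, F#m, G, A, Bm, C#dim.
Reading the progression, the first chord not in that set is G#m, so the modulation leaves D major there.
The chord immediately before G#m is A, which is diatonic to both keys: V in D major and VI in C# minor.

A — V in D major, VI in C# minor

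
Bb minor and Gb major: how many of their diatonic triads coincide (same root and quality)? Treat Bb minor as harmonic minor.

3

Diatonic triads of Bb minor (harmonic minor): Bbm (i), Cdim (ii°), Dbaug (III+), Ebm (iv), F (V), Gb (VI), Adim (vii°).
Diatonic triads of Gb major: Gb (I), Abm (ii), Bbm (iii), Cb (IV), Db (V), Ebm (vi), Fdim (vii°).
Matching root and quality in both lists: Bbm, Ebm, Gb.
That gives 3 common triads.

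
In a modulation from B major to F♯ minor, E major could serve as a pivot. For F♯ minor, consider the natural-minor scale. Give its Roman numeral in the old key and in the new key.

The scale of B major is B C♯ D♯ E F♯ G♯ A♯; E is degree 4, and the triad built there (E-G♯-B) is major, so it is IV.
The scale of F♯ minor (natural minor) is F♯ G♯ A B C♯ D E; E is degree 7, and the triad built there (E-G♯-B) is major, so it is VII.

IV in B major; VII in F♯ minor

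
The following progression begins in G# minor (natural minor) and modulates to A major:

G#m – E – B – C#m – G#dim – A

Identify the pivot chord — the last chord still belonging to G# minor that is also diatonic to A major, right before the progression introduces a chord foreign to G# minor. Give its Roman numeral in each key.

C#m — iv in G# minor, iii in A major

Chords diatonic to G# minor: G#m, A#dim, B, C#m, D#m, E, F#.
Reading the progression, the first chord not in that set is G#dim, so the modulation leaves G# minor there.
The chord immediately before G#dim is C#m, which is diatonic to both keys: iv in G# minor and iii in A major.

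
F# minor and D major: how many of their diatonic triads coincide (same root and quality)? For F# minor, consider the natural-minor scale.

Diatonic triads of F# minor (natural minor): F#m (i), G#dim (ii°), A (III), Bm (iv), C#m (v), D (VI), E (VII).
Diatonic triads of D major: D (I), Em (ii), F#m (iii), G (IV), A (V), Bm (vi), C#dim (vii°).
Matching root and quality in both lists: F#m, A, Bm, D.
That gives 4 common triads.

4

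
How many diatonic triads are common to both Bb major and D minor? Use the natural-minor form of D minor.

Diatonic triads of Bb major: Bb (I), Cm (ii), Dm (iii), Eb (IV), F (V), Gm (vi), Adim (vii°).
Diatonic triads of D minor (natural minor): Dm (i), Edim (ii°), F (III), Gm (iv), Am (v), Bb (VI), C (VII).
Matching root and quality in both lists: Bb, Dm, F, Gm.
That gives 4 common triads.

4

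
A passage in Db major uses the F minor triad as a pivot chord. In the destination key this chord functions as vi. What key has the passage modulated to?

Ab major

The numeral vi denotes a minor triad on scale degree 6. With F on degree 6, the tonic of the new key is Ab.
Degree 6 carries a minor triad in major keys, so the destination is Ab major.
Check: the diatonic triads of Ab major are Ab (I), Bbm (ii), Cm (iii), Db (IV), Eb (V), Fm (vi), Gdim (vii°) — F minor is indeed vi.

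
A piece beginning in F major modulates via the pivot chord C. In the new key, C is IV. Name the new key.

G major

The numeral IV denotes a major triad on scale degree 4. With C on degree 4, the tonic of the new key is G.
Degree 4 carries a major triad in major keys, so the destination is G major.
Check: the diatonic triads of G major are G (I), Am (ii), Bm (iii), C (IV), D (V), Em (vi), F#dim (vii°) — C is indeed IV.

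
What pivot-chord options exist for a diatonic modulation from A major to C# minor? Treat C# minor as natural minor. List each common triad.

Triads in A major: A major (I), B minor (ii), C# minor (iii), D major (IV), E major (V), F# minor (vi), G# diminished (vii°).
Triads in C# minor (natural minor): C# minor (i), D# diminished (ii°), E major (III), F# minor (iv), G# minor (v), A major (VI), B major (VII).
Shared triads with their functions: A major (I in A major, VI in C# minor); C# minor (iii in A major, i in C# minor); E major (V in A major, III in C# minor); F# minor (vi in A major, iv in C# minor).

A, C#m, E, F#m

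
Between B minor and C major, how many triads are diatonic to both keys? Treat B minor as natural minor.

Diatonic triads of B minor (natural minor): Bm (i), C#dim (ii°), D (III), Em (iv), F#m (v), G (VI), A (VII).
Diatonic triads of C major: C (I), Dm (ii), Em (iii), F (IV), G (V), Am (vi), Bdim (vii°).
Matching root and quality in both lists: Em, G.
That gives 2 common triads.

2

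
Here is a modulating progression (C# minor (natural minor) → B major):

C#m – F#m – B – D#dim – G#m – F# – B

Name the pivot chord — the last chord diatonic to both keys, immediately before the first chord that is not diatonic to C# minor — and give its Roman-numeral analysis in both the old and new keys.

Chords diatonic to C# minor: C#m, D#dim, E, F#m, G#m, A, B.
Reading the progression, the first chord not in that set is F#, so the modulation leaves C# minor there.
The chord immediately before F# is G#m, which is diatonic to both keys: v in C# minor and vi in B major.

G#m — v in C# minor, vi in B major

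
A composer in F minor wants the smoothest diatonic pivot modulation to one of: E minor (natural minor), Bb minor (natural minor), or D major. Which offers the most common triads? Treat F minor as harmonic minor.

Bb minor

Triads of F minor (harmonic minor): F minor (i), G diminished (ii°), Ab augmented (III+), Bb minor (iv), C major (V), Db major (VI), E diminished (vii°).
E minor (natural minor) shares 1: C.
Bb minor (natural minor) shares 3: Fm, Bbm, Db.
D major shares 0: none.
The most common triads (3) are shared with Bb minor.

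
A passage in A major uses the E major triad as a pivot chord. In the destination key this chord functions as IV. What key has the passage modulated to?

B major

The numeral IV denotes a major triad on scale degree 4. With E on degree 4, the tonic of the new key is B.
Degree 4 carries a major triad in major keys, so the destination is B major.
Check: the diatonic triads of B major are B (I), C#m (ii), D#m (iii), E (IV), F# (V), G#m (vi), A#dim (vii°) — E major is indeed IV.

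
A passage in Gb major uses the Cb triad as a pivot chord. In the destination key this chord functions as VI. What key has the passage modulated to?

The numeral VI denotes a major triad on scale degree 6. With Cb on degree 6, the tonic of the new key is Eb.
Degree 6 carries a major triad in minor keys, so the destination is Eb minor.
Check: the diatonic triads of Eb minor (natural minor) are Ebm (i), Fdim (ii°), Gb (III), Abm (iv), Bbm (v), Cb (VI), Db (VII) — Cb is indeed VI.

Eb minor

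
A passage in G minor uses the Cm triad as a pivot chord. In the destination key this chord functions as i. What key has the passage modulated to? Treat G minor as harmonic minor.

The numeral i denotes a minor triad on scale degree 1. With C on degree 1, the tonic of the new key is C.
Degree 1 carries a minor triad in minor keys, so the destination is C minor.
Check: the diatonic triads of C minor (natural minor) are Cm (i), Ddim (ii°), Eb (III), Fm (iv), Gm (v), Ab (VI), Bb (VII) — Cm is indeed i.

C minor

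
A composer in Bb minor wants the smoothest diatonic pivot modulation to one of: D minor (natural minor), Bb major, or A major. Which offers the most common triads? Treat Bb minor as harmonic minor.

Bb major

Triads of Bb minor (harmonic minor): Bb minor (i), C diminished (ii°), Db augmented (III+), Eb minor (iv), F major (V), Gb major (VI), A diminished (vii°).
D minor (natural minor) shares 1: F.
Bb major shares 2: F, Adim.
A major shares 0: none.
The most common triads (2) are shared with Bb major.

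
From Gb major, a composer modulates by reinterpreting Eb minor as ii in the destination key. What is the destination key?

The numeral ii denotes a minor triad on scale degree 2. With Eb on degree 2, the tonic of the new key is Db.
Degree 2 carries a minor triad in major keys, so the destination is Db major.
Check: the diatonic triads of Db major are Db (I), Ebm (ii), Fm (iii), Gb (IV), Ab (V), Bbm (vi), Cdim (vii°) — Eb minor is indeed ii.

Db major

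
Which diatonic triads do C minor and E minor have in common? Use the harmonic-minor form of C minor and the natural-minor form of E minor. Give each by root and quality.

Triads in C minor (harmonic minor): Cm (i), Ddim (ii°), Ebaug (III+), Fm (iv), G (V), Ab (VI), Bdim (vii°).
Triads in E minor (natural minor): Em (i), F#dim (ii°), G (III), Am (iv), Bm (v), C (VI), D (VII).
Shared triads with their functions: G (V in C minor, III in E minor).

G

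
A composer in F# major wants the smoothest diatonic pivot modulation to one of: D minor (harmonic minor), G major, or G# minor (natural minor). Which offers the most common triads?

G# minor

Triads of F# major: F# (I), G#m (ii), A#m (iii), B (IV), C# (V), D#m (vi), E#dim (vii°).
D minor (harmonic minor) shares 0: none.
G major shares 0: none.
G# minor (natural minor) shares 4: F#, G#m, B, D#m.
The most common triads (4) are shared with G# minor.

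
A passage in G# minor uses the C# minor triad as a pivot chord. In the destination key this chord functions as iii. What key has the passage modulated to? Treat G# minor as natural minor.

The numeral iii denotes a minor triad on scale degree 3. With C# on degree 3, the tonic of the new key is A.
Degree 3 carries a minor triad in major keys, so the destination is A major.
Check: the diatonic triads of A major are A (I), Bm (ii), C#m (iii), D (IV), E (V), F#m (vi), G#dim (vii°) — C# minor is indeed iii.

A major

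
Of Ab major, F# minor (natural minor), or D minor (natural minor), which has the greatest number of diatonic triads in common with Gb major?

Ab major

Triads of Gb major: Gb major (I), Ab minor (ii), Bb minor (iii), Cb major (IV), Db major (V), Eb minor (vi), F diminished (vii°).
Ab major shares 2: Bbm, Db.
F# minor (natural minor) shares 0: none.
D minor (natural minor) shares 0: none.
The most common triads (2) are shared with Ab major.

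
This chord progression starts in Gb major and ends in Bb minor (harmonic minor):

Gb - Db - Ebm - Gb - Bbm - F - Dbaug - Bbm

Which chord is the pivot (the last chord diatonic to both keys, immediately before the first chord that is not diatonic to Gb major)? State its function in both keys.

Bbm — iii in Gb major, i in Bb minor

Chords diatonic to Gb major: Gb, Abm, Bbm, Cb, Db, Ebm, Fdim.
Reading the progression, the first chord not in that set is F, so the modulation leaves Gb major there.
The chord immediately before F is Bbm, which is diatonic to both keys: iii in Gb major and i in Bb minor.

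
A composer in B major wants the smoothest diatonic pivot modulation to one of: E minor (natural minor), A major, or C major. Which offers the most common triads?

Triads of B major: B (I), C♯m (ii), D♯m (iii), E (IV), F♯ (V), G♯m (vi), A♯dim (vii°).
E minor (natural minor) shares 0: none.
A major shares 2: C♯m, E.
C major shares 0: none.
The most common triads (2) are shared with A major.

A major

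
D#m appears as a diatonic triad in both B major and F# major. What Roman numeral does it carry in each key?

The scale of B major is B C# D# E F# G# A#; D# is degree 3, and the triad built there (D#-F#-A#) is minor, so it is iii.
The scale of F# major is F# G# A# B C# D# E#; D# is degree 6, and the triad built there (D#-F#-A#) is minor, so it is vi.

iii in B major; vi in F# major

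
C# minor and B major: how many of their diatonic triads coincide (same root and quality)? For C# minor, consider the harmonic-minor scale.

1

Diatonic triads of C# minor (harmonic minor): C#m (i), D#dim (ii°), Eaug (III+), F#m (iv), G# (V), A (VI), B#dim (vii°).
Diatonic triads of B major: B (I), C#m (ii), D#m (iii), E (IV), F# (V), G#m (vi), A#dim (vii°).
Matching root and quality in both lists: C#m.
That gives 1 common triad.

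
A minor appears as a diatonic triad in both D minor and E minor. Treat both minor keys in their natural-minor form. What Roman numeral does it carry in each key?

The scale of D minor (natural minor) is D E F G A B♭ C; A is degree 5, and the triad built there (A-C-E) is minor, so it is v.
The scale of E minor (natural minor) is E F♯ G A B C D; A is degree 4, and the triad built there (A-C-E) is minor, so it is iv.

v in D minor; iv in E minor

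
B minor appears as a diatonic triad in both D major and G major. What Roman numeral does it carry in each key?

The scale of D major is D E F# G A B C#; B is degree 6, and the triad built there (B-D-F#) is minor, so it is vi.
The scale of G major is G A B C D E F#; B is degree 3, and the triad built there (B-D-F#) is minor, so it is iii.

vi in D major; iii in G major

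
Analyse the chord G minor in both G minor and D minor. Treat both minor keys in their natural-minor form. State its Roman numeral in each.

The scale of G minor (natural minor) is G A Bb C D Eb F; G is degree 1, and the triad built there (G-Bb-D) is minor, so it is i.
The scale of D minor (natural minor) is D E F G A Bb C; G is degree 4, and the triad built there (G-Bb-D) is minor, so it is iv.

i in G minor; iv in D minor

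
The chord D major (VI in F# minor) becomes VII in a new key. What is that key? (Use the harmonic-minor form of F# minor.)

E minor

The numeral VII denotes a major triad on scale degree 7. With D on degree 7, the tonic of the new key is E.
Degree 7 carries a major triad in natural-minor keys, so the destination is E minor.
Check: the diatonic triads of E minor (natural minor) are Em (i), F#dim (ii°), G (III), Am (iv), Bm (v), C (VI), D (VII) — D major is indeed VII.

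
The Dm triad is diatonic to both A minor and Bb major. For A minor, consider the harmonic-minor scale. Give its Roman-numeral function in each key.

iv in A minor; iii in Bb major

The scale of A minor (harmonic minor) is A B C D E F G#; D is degree 4, and the triad built there (D-F-A) is minor, so it is iv.
The scale of Bb major is Bb C D Eb F G A; D is degree 3, and the triad built there (D-F-A) is minor, so it is iii.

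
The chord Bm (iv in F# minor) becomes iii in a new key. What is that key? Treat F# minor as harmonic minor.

G major

The numeral iii denotes a minor triad on scale degree 3. With B on degree 3, the tonic of the new key is G.
Degree 3 carries a minor triad in major keys, so the destination is G major.
Check: the diatonic triads of G major are G (I), Am (ii), Bm (iii), C (IV), D (V), Em (vi), F#dim (vii°) — Bm is indeed iii.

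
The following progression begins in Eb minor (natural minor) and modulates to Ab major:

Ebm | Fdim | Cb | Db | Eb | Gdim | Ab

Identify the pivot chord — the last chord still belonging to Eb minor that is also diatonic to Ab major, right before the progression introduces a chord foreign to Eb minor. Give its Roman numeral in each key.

Chords diatonic to Eb minor: Ebm, Fdim, Gb, Abm, Bbm, Cb, Db.
Reading the progression, the first chord not in that set is Eb, so the modulation leaves Eb minor there.
The chord immediately before Eb is Db, which is diatonic to both keys: VII in Eb minor and IV in Ab major.

Db — VII in Eb minor, IV in Ab major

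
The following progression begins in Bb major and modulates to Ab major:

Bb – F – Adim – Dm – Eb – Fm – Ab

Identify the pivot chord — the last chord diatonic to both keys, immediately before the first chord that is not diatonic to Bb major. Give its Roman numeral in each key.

Eb — IV in Bb major, V in Ab major

Chords diatonic to Bb major: Bb, Cm, Dm, Eb, F, Gm, Adim.
Reading the progression, the first chord not in that set is Fm, so the modulation leaves Bb major there.
The chord immediately before Fm is Eb, which is diatonic to both keys: IV in Bb major and V in Ab major.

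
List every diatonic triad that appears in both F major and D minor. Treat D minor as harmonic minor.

Gm, B♭, Dm, Edim

Triads in F major: F (I), Gm (ii), Am (iii), B♭ (IV), C (V), Dm (vi), Edim (vii°).
Triads in D minor (harmonic minor): Dm (i), Edim (ii°), Faug (III+), Gm (iv), A (V), B♭ (VI), C♯dim (vii°).
Shared triads with their functions: Gm (ii in F major, iv in D minor); B♭ (IV in F major, VI in D minor); Dm (vi in F major, i in D minor); Edim (vii° in F major, ii° in D minor).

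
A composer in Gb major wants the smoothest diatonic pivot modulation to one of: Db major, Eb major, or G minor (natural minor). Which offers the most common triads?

Db major

Triads of Gb major: Gb (I), Abm (ii), Bbm (iii), Cb (IV), Db (V), Ebm (vi), Fdim (vii°).
Db major shares 4: Gb, Bbm, Db, Ebm.
Eb major shares 0: none.
G minor (natural minor) shares 0: none.
The most common triads (4) are shared with Db major.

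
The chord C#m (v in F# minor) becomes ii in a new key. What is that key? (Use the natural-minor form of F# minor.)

B major

The numeral ii denotes a minor triad on scale degree 2. With C# on degree 2, the tonic of the new key is B.
Degree 2 carries a minor triad in major keys, so the destination is B major.
Check: the diatonic triads of B major are B (I), C#m (ii), D#m (iii), E (IV), F# (V), G#m (vi), A#dim (vii°) — C#m is indeed ii.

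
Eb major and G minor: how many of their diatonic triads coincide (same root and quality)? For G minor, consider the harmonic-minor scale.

Diatonic triads of Eb major: Eb (I), Fm (ii), Gm (iii), Ab (IV), Bb (V), Cm (vi), Ddim (vii°).
Diatonic triads of G minor (harmonic minor): Gm (i), Adim (ii°), Bbaug (III+), Cm (iv), D (V), Eb (VI), F#dim (vii°).
Matching root and quality in both lists: Eb, Gm, Cm.
That gives 3 common triads.

3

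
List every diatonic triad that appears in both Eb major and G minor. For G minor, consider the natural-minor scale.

Eb, Gm, Bb, Cm

Triads in Eb major: Eb (I), Fm (ii), Gm (iii), Ab (IV), Bb (V), Cm (vi), Ddim (vii°).
Triads in G minor (natural minor): Gm (i), Adim (ii°), Bb (III), Cm (iv), Dm (v), Eb (VI), F (VII).
Shared triads with their functions: Eb (I in Eb major, VI in G minor); Gm (iii in Eb major, i in G minor); Bb (V in Eb major, III in G minor); Cm (vi in Eb major, iv in G minor).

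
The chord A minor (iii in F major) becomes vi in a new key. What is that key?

The numeral vi denotes a minor triad on scale degree 6. With A on degree 6, the tonic of the new key is C.
Degree 6 carries a minor triad in major keys, so the destination is C major.
Check: the diatonic triads of C major are C (I), Dm (ii), Em (iii), F (IV), G (V), Am (vi), Bdim (vii°) — A minor is indeed vi.

C major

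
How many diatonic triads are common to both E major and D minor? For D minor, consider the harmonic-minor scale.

Diatonic triads of E major: E (I), F#m (ii), G#m (iii), A (IV), B (V), C#m (vi), D#dim (vii°).
Diatonic triads of D minor (harmonic minor): Dm (i), Edim (ii°), Faug (III+), Gm (iv), A (V), Bb (VI), C#dim (vii°).
Matching root and quality in both lists: A.
That gives 1 common triad.

1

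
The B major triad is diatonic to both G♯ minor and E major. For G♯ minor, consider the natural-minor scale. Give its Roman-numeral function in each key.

The scale of G♯ minor (natural minor) is G♯ A♯ B C♯ D♯ E F♯; B is degree 3, and the triad built there (B-D♯-F♯) is major, so it is III.
The scale of E major is E F♯ G♯ A B C♯ D♯; B is degree 5, and the triad built there (B-D♯-F♯) is major, so it is V.

III in G♯ minor; V in E major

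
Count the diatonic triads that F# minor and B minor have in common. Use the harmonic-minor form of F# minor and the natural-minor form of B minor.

3

Diatonic triads of F# minor (harmonic minor): F# minor (i), G# diminished (ii°), A augmented (III+), B minor (iv), C# major (V), D major (VI), E# diminished (vii°).
Diatonic triads of B minor (natural minor): B minor (i), C# diminished (ii°), D major (III), E minor (iv), F# minor (v), G major (VI), A major (VII).
Matching root and quality in both lists: F# minor, B minor, D major.
That gives 3 common triads.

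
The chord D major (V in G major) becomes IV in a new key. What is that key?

The numeral IV denotes a major triad on scale degree 4. With D on degree 4, the tonic of the new key is A.
Degree 4 carries a major triad in major keys, so the destination is A major.
Check: the diatonic triads of A major are A (I), Bm (ii), C#m (iii), D (IV), E (V), F#m (vi), G#dim (vii°) — D major is indeed IV.

A major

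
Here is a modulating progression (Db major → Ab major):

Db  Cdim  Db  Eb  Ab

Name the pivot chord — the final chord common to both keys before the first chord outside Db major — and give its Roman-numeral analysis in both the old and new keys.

Chords diatonic to Db major: Db, Ebm, Fm, Gb, Ab, Bbm, Cdim.
Reading the progression, the first chord not in that set is Eb, so the modulation leaves Db major there.
The chord immediately before Eb is Db, which is diatonic to both keys: I in Db major and IV in Ab major.

Db — I in Db major, IV in Ab major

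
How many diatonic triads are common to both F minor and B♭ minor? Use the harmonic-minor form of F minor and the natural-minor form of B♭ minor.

Diatonic triads of F minor (harmonic minor): F minor (i), G diminished (ii°), A♭ augmented (III+), B♭ minor (iv), C major (V), D♭ major (VI), E diminished (vii°).
Diatonic triads of B♭ minor (natural minor): B♭ minor (i), C diminished (ii°), D♭ major (III), E♭ minor (iv), F minor (v), G♭ major (VI), A♭ major (VII).
Matching root and quality in both lists: F minor, B♭ minor, D♭ major.
That gives 3 common triads.

3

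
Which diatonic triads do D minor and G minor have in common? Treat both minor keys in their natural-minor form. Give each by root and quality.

Triads in D minor (natural minor): D minor (i), E diminished (ii°), F major (III), G minor (iv), A minor (v), Bb major (VI), C major (VII).
Triads in G minor (natural minor): G minor (i), A diminished (ii°), Bb major (III), C minor (iv), D minor (v), Eb major (VI), F major (VII).
Shared triads with their functions: D minor (i in D minor, v in G minor); F major (III in D minor, VII in G minor); G minor (iv in D minor, i in G minor); Bb major (VI in D minor, III in G minor).

Dm, F, Gm, Bb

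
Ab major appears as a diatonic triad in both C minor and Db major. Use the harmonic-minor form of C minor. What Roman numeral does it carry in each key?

VI in C minor; V in Db major

The scale of C minor (harmonic minor) is C D Eb F G Ab B; Ab is degree 6, and the triad built there (Ab-C-Eb) is major, so it is VI.
The scale of Db major is Db Eb F Gb Ab Bb C; Ab is degree 5, and the triad built there (Ab-C-Eb) is major, so it is V.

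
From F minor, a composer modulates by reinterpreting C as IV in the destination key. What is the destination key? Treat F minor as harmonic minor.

G major

The numeral IV denotes a major triad on scale degree 4. With C on degree 4, the tonic of the new key is G.
Degree 4 carries a major triad in major keys, so the destination is G major.
Check: the diatonic triads of G major are G (I), Am (ii), Bm (iii), C (IV), D (V), Em (vi), F♯dim (vii°) — C is indeed IV.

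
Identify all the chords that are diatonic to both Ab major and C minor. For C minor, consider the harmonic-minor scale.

Triads in Ab major: Ab major (I), Bb minor (ii), C minor (iii), Db major (IV), Eb major (V), F minor (vi), G diminished (vii°).
Triads in C minor (harmonic minor): C minor (i), D diminished (ii°), Eb augmented (III+), F minor (iv), G major (V), Ab major (VI), B diminished (vii°).
Shared triads with their functions: Ab major (I in Ab major, VI in C minor); C minor (iii in Ab major, i in C minor); F minor (vi in Ab major, iv in C minor).

Ab, Cm, Fm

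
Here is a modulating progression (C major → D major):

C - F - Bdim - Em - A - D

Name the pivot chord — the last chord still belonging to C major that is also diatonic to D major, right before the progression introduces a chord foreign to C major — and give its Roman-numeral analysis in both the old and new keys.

Em — iii in C major, ii in D major

Chords diatonic to C major: C, Dm, Em, F, G, Am, Bdim.
Reading the progression, the first chord not in that set is A, so the modulation leaves C major there.
The chord immediately before A is Em, which is diatonic to both keys: iii in C major and ii in D major.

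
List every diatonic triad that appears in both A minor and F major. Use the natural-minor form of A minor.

Triads in A minor (natural minor): A minor (i), B diminished (ii°), C major (III), D minor (iv), E minor (v), F major (VI), G major (VII).
Triads in F major: F major (I), G minor (ii), A minor (iii), Bb major (IV), C major (V), D minor (vi), E diminished (vii°).
Shared triads with their functions: A minor (i in A minor, iii in F major); C major (III in A minor, V in F major); D minor (iv in A minor, vi in F major); F major (VI in A minor, I in F major).

Am, C, Dm, F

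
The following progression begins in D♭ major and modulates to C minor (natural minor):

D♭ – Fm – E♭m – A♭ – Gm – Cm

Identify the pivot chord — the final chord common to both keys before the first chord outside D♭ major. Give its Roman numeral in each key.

Chords diatonic to D♭ major: D♭, E♭m, Fm, G♭, A♭, B♭m, Cdim.
Reading the progression, the first chord not in that set is Gm, so the modulation leaves D♭ major there.
The chord immediately before Gm is A♭, which is diatonic to both keys: V in D♭ major and VI in C minor.

A♭ — V in D♭ major, VI in C minor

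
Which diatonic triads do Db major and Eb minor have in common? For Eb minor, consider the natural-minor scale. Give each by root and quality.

Db, Ebm, Gb, Bbm

Triads in Db major: Db major (I), Eb minor (ii), F minor (iii), Gb major (IV), Ab major (V), Bb minor (vi), C diminished (vii°).
Triads in Eb minor (natural minor): Eb minor (i), F diminished (ii°), Gb major (III), Ab minor (iv), Bb minor (v), Cb major (VI), Db major (VII).
Shared triads with their functions: Db major (I in Db major, VII in Eb minor); Eb minor (ii in Db major, i in Eb minor); Gb major (IV in Db major, III in Eb minor); Bb minor (vi in Db major, v in Eb minor).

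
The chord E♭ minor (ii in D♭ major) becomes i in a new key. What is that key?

The numeral i denotes a minor triad on scale degree 1. With E♭ on degree 1, the tonic of the new key is E♭.
Degree 1 carries a minor triad in minor keys, so the destination is E♭ minor.
Check: the diatonic triads of E♭ minor (natural minor) are E♭m (i), Fdim (ii°), G♭ (III), A♭m (iv), B♭m (v), C♭ (VI), D♭ (VII) — E♭ minor is indeed i.

E♭ minor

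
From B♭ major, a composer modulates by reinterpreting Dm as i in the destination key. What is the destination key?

The numeral i denotes a minor triad on scale degree 1. With D on degree 1, the tonic of the new key is D.
Degree 1 carries a minor triad in minor keys, so the destination is D minor.
Check: the diatonic triads of D minor (natural minor) are Dm (i), Edim (ii°), F (III), Gm (iv), Am (v), B♭ (VI), C (VII) — Dm is indeed i.

D minor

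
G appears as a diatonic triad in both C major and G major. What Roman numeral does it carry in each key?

The scale of C major is C D E F G A B; G is degree 5, and the triad built there (G-B-D) is major, so it is V.
The scale of G major is G A B C D E F#; G is degree 1, and the triad built there (G-B-D) is major, so it is I.

V in C major; I in G major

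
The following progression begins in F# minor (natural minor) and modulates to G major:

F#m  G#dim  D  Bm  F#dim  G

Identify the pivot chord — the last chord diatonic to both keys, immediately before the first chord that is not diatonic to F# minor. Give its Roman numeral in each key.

Chords diatonic to F# minor: F#m, G#dim, A, Bm, C#m, D, E.
Reading the progression, the first chord not in that set is F#dim, so the modulation leaves F# minor there.
The chord immediately before F#dim is Bm, which is diatonic to both keys: iv in F# minor and iii in G major.

Bm — iv in F# minor, iii in G major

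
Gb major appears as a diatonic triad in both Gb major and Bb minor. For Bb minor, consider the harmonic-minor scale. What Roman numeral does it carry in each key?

I in Gb major; VI in Bb minor

The scale of Gb major is Gb Ab Bb Cb Db Eb F; Gb is degree 1, and the triad built there (Gb-Bb-Db) is major, so it is I.
The scale of Bb minor (harmonic minor) is Bb C Db Eb F Gb A; Gb is degree 6, and the triad built there (Gb-Bb-Db) is major, so it is VI.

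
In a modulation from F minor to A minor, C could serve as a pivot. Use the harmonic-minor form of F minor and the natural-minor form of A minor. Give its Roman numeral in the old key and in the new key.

The scale of F minor (harmonic minor) is F G A♭ B♭ C D♭ E; C is degree 5, and the triad built there (C-E-G) is major, so it is V.
The scale of A minor (natural minor) is A B C D E F G; C is degree 3, and the triad built there (C-E-G) is major, so it is III.

V in F minor; III in A minor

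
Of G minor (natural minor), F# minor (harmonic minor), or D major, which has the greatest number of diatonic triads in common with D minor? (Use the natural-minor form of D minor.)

G minor

Triads of D minor (natural minor): D minor (i), E diminished (ii°), F major (III), G minor (iv), A minor (v), Bb major (VI), C major (VII).
G minor (natural minor) shares 4: Dm, F, Gm, Bb.
F# minor (harmonic minor) shares 0: none.
D major shares 0: none.
The most common triads (4) are shared with G minor.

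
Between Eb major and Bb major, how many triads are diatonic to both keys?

4

Diatonic triads of Eb major: Eb (I), Fm (ii), Gm (iii), Ab (IV), Bb (V), Cm (vi), Ddim (vii°).
Diatonic triads of Bb major: Bb (I), Cm (ii), Dm (iii), Eb (IV), F (V), Gm (vi), Adim (vii°).
Matching root and quality in both lists: Eb, Gm, Bb, Cm.
That gives 4 common triads.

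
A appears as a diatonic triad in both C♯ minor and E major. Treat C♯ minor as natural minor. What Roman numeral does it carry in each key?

The scale of C♯ minor (natural minor) is C♯ D♯ E F♯ G♯ A B; A is degree 6, and the triad built there (A-C♯-E) is major, so it is VI.
The scale of E major is E F♯ G♯ A B C♯ D♯; A is degree 4, and the triad built there (A-C♯-E) is major, so it is IV.

VI in C♯ minor; IV in E major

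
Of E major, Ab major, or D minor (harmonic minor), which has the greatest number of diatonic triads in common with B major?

Triads of B major: B major (I), C# minor (ii), D# minor (iii), E major (IV), F# major (V), G# minor (vi), A# diminished (vii°).
E major shares 4: B, C#m, E, G#m.
Ab major shares 0: none.
D minor (harmonic minor) shares 0: none.
The most common triads (4) are shared with E major.

E major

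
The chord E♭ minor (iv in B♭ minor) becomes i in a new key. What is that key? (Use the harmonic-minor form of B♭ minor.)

The numeral i denotes a minor triad on scale degree 1. With E♭ on degree 1, the tonic of the new key is E♭.
Degree 1 carries a minor triad in minor keys, so the destination is E♭ minor.
Check: the diatonic triads of E♭ minor (natural minor) are E♭m (i), Fdim (ii°), G♭ (III), A♭m (iv), B♭m (v), C♭ (VI), D♭ (VII) — E♭ minor is indeed i.

E♭ minor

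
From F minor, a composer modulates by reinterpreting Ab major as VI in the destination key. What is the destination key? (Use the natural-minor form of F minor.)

The numeral VI denotes a major triad on scale degree 6. With Ab on degree 6, the tonic of the new key is C.
Degree 6 carries a major triad in minor keys, so the destination is C minor.
Check: the diatonic triads of C minor (natural minor) are Cm (i), Ddim (ii°), Eb (III), Fm (iv), Gm (v), Ab (VI), Bb (VII) — Ab major is indeed VI.

C minor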